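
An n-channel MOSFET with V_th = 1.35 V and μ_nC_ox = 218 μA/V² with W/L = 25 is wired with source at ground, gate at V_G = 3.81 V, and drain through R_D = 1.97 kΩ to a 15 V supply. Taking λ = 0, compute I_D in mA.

I_D = 7.30 mA

V_GS = V_G = 3.81 V, so V_ov = 3.81 − 1.35 = 2.46 V.
k_n = μ_nC_ox · (W/L) = 5.45 mA/V².
Assume saturation: I_D = ½ k_n V_ov² = 0.5 × 5.45 × 2.46² = 16.5 mA, giving V_DS = V_DD − I_D R_D = 15 − 16.5 × 1.97 = -17.5 V.
But -17.5 V < V_ov = 2.46 V, so the device is actually in triode.
In triode I_D = k_n[V_ov V_DS − ½ V_DS²] and I_D = (V_DD − V_DS)/R_D. Equating: 5.37 V_DS² − 27.41 V_DS + 15 = 0, giving V_DS = 0.623 V (the root below V_ov).
I_D = (15 − 0.623) / 1.97 = 7.3 mA.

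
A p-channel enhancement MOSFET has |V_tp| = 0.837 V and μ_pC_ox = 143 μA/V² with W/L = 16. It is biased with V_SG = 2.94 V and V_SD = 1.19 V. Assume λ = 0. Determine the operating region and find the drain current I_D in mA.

k_p = μ_pC_ox · (W/L) = 2.288 mA/V².
V_ov = V_SG − |V_tp| = 2.94 − 0.837 = 2.1 V.
Since V_SD = 1.19 V < V_ov = 2.1 V, the device is in the triode region.
I_D = k_p [V_ov · V_SD − ½ V_SD²] = 2.288 × [2.1 × 1.19 − 0.5 × 1.19²] = 4.11 mA.

Triode; I_D = 4.11 mA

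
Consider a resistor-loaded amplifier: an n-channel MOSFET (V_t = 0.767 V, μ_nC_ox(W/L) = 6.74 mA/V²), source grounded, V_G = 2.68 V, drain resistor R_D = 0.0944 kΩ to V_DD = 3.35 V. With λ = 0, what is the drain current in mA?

V_GS = V_G = 2.68 V, so V_ov = 2.68 − 0.767 = 1.91 V.
Assume saturation: I_D = ½ k_n V_ov² = 0.5 × 6.74 × 1.91² = 12.3 mA, giving V_DS = V_DD − I_D R_D = 3.35 − 12.3 × 0.0944 = 2.19 V.
V_DS = 2.19 V ≥ V_ov = 1.91 V, confirming saturation.

I_D = 12.3 mA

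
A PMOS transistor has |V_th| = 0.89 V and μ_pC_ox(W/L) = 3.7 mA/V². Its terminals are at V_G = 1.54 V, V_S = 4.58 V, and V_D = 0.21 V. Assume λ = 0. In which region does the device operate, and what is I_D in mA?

V_SG = V_S − V_G = 4.58 − 1.54 = 3.04 V; V_SD = V_S − V_D = 4.58 − 0.21 = 4.37 V.
V_ov = V_SG − |V_th| = 3.04 − 0.89 = 2.15 V.
Since V_SD = 4.37 V ≥ V_ov = 2.15 V, the device is in saturation.
I_D = ½ k_p V_ov² = 0.5 × 3.7 × 2.15² = 8.55 mA.

Saturation; I_D = 8.55 mA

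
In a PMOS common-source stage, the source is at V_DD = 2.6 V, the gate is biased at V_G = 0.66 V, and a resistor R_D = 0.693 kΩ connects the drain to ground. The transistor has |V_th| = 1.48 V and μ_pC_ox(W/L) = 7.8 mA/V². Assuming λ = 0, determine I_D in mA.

V_SG = V_DD − V_G = 2.6 − 0.66 = 1.94 V, so V_ov = 1.94 − 1.48 = 0.46 V.
Assume saturation: I_D = ½ k_p V_ov² = 0.5 × 7.8 × 0.46² = 0.825 mA, giving V_SD = V_DD − I_D R_D = 2.6 − 0.825 × 0.693 = 2.03 V.
V_SD = 2.03 V ≥ V_ov = 0.46 V, confirming saturation.

I_D = 0.825 mA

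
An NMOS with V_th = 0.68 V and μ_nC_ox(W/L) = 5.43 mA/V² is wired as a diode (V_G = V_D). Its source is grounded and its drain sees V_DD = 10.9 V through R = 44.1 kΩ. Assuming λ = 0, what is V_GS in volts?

With gate tied to drain, V_GS = V_DS ≥ V_GS − V_th, so the device is in saturation.
KCL at the drain: ½ k_n (V_GS − V_th)² = (V_DD − V_GS)/R.
Let x = V_GS − 0.68. Then 120 x² + x − 10.22 = 0, giving x = 0.288 V (positive root), so V_GS = 0.968 V.
I_D = (V_DD − V_GS)/R = (10.9 − 0.968) / 44.1 = 0.225 mA.

V_GS = 0.968 V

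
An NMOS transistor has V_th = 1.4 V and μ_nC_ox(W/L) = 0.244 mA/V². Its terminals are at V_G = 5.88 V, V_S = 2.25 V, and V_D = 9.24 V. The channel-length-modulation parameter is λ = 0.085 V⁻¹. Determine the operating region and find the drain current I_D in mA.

Saturation; I_D = 0.967 mA

V_GS = V_G − V_S = 5.88 − 2.25 = 3.63 V; V_DS = V_D − V_S = 9.24 − 2.25 = 6.99 V.
V_ov = V_GS − V_th = 3.63 − 1.4 = 2.23 V.
Since V_DS = 6.99 V ≥ V_ov = 2.23 V, the device is in saturation.
I_D = ½ k_n V_ov² (1 + λ V_DS) = 0.5 × 0.244 × 2.23² × (1 + 0.085 × 6.99) = 0.967 mA.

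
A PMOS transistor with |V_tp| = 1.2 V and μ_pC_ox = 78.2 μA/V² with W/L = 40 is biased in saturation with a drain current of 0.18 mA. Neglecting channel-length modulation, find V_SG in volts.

V_SG = 1.54 V

k_p = μ_pC_ox · (W/L) = 3.128 mA/V².
In saturation I_D = ½ k_p (V_SG − |V_tp|)², so V_SG − |V_tp| = √(2 I_D / k_p) = √(2 × 0.18 / 3.128) = 0.339 V.
V_SG = 1.2 + 0.339 = 1.54 V.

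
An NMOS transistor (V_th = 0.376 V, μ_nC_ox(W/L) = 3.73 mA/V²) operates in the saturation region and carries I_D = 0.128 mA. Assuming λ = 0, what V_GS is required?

V_GS = 0.638 V

In saturation I_D = ½ k_n (V_GS − V_th)², so V_GS − V_th = √(2 I_D / k_n) = √(2 × 0.128 / 3.73) = 0.262 V.
V_GS = 0.376 + 0.262 = 0.638 V.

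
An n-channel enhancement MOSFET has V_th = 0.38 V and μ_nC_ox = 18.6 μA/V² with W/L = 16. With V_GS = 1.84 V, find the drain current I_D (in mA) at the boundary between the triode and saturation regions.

At the boundary V_DS = V_ov = V_GS − V_th = 1.84 − 0.38 = 1.46 V.
k_n = μ_nC_ox · (W/L) = 0.2976 mA/V².
I_D = ½ k_n V_ov² = 0.5 × 0.2976 × 1.46² = 0.317 mA.

I_D = 0.317 mA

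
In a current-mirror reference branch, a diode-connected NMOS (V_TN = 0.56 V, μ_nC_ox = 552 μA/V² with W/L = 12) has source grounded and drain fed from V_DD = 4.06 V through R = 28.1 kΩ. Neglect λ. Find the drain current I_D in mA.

I_D = 0.118 mA

With gate tied to drain, V_GS = V_DS ≥ V_GS − V_TN, so the device is in saturation.
k_n = μ_nC_ox · (W/L) = 6.624 mA/V².
KCL at the drain: ½ k_n (V_GS − V_TN)² = (V_DD − V_GS)/R.
Let x = V_GS − 0.56. Then 93.1 x² + x − 3.5 = 0, giving x = 0.189 V (positive root), so V_GS = 0.749 V.
I_D = (V_DD − V_GS)/R = (4.06 − 0.749) / 28.1 = 0.118 mA.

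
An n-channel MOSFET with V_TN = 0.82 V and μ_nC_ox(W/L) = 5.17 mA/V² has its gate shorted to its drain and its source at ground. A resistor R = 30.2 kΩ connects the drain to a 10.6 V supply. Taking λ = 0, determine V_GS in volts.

With gate tied to drain, V_GS = V_DS ≥ V_GS − V_TN, so the device is in saturation.
KCL at the drain: ½ k_n (V_GS − V_TN)² = (V_DD − V_GS)/R.
Let x = V_GS − 0.82. Then 78.1 x² + x − 9.78 = 0, giving x = 0.348 V (positive root), so V_GS = 1.17 V.
I_D = (V_DD − V_GS)/R = (10.6 − 1.17) / 30.2 = 0.312 mA.

V_GS = 1.17 V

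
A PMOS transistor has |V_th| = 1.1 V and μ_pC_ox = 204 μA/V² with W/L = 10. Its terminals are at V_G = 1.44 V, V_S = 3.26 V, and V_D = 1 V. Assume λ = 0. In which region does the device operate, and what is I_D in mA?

Saturation; I_D = 0.529 mA

V_SG = V_S − V_G = 3.26 − 1.44 = 1.82 V; V_SD = V_S − V_D = 3.26 − 1 = 2.26 V.
k_p = μ_pC_ox · (W/L) = 2.04 mA/V².
V_ov = V_SG − |V_th| = 1.82 − 1.1 = 0.72 V.
Since V_SD = 2.26 V ≥ V_ov = 0.72 V, the device is in saturation.
I_D = ½ k_p V_ov² = 0.5 × 2.04 × 0.72² = 0.529 mA.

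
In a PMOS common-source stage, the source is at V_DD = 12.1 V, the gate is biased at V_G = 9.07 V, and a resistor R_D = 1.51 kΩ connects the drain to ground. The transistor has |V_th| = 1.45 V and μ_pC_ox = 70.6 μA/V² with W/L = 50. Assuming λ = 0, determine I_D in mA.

I_D = 4.41 mA

V_SG = V_DD − V_G = 12.1 − 9.07 = 3.03 V, so V_ov = 3.03 − 1.45 = 1.58 V.
k_p = μ_pC_ox · (W/L) = 3.53 mA/V².
Assume saturation: I_D = ½ k_p V_ov² = 0.5 × 3.53 × 1.58² = 4.41 mA, giving V_SD = V_DD − I_D R_D = 12.1 − 4.41 × 1.51 = 5.45 V.
V_SD = 5.45 V ≥ V_ov = 1.58 V, confirming saturation.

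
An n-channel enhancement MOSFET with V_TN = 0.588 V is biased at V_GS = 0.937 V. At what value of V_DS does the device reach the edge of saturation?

The boundary between triode and saturation is V_DS = V_GS − V_TN = V_ov.
V_ov = 0.937 − 0.588 = 0.349 V.

V_DS,sat = 0.349 V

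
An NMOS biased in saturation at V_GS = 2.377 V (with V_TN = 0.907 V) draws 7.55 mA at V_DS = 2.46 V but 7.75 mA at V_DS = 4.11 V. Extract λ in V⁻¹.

λ = 0.0167 V⁻¹

With V_GS fixed, I_D ∝ (1 + λ V_DS) in saturation, so I_D2/I_D1 = (1 + λ V_DS2)/(1 + λ V_DS1).
7.75/7.55 = 1.026 = (1 + 4.11 λ)/(1 + 2.46 λ).
Solving: λ (I_D1 V_DS2 − I_D2 V_DS1) = I_D2 − I_D1, so λ = (7.75 − 7.55) / (7.55 × 4.11 − 7.75 × 2.46) = 0.2 / 12 = 0.0167 V⁻¹.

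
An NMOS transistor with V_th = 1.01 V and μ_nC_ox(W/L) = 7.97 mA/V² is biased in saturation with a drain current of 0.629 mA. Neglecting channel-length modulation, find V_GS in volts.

V_GS = 1.41 V

In saturation I_D = ½ k_n (V_GS − V_th)², so V_GS − V_th = √(2 I_D / k_n) = √(2 × 0.629 / 7.97) = 0.397 V.
V_GS = 1.01 + 0.397 = 1.41 V.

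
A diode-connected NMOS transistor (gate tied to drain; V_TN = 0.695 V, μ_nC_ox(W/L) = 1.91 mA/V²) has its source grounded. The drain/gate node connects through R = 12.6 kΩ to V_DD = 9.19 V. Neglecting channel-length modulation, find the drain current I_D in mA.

I_D = 0.611 mA

With gate tied to drain, V_GS = V_DS ≥ V_GS − V_TN, so the device is in saturation.
KCL at the drain: ½ k_n (V_GS − V_TN)² = (V_DD − V_GS)/R.
Let x = V_GS − 0.695. Then 12 x² + x − 8.495 = 0, giving x = 0.8 V (positive root), so V_GS = 1.49 V.
I_D = (V_DD − V_GS)/R = (9.19 − 1.49) / 12.6 = 0.611 mA.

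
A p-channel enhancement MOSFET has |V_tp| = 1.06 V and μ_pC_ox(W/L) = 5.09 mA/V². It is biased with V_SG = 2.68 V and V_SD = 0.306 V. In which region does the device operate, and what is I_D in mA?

V_ov = V_SG − |V_tp| = 2.68 − 1.06 = 1.62 V.
Since V_SD = 0.306 V < V_ov = 1.62 V, the device is in the triode region.
I_D = k_p [V_ov · V_SD − ½ V_SD²] = 5.09 × [1.62 × 0.306 − 0.5 × 0.306²] = 2.28 mA.

Triode; I_D = 2.28 mA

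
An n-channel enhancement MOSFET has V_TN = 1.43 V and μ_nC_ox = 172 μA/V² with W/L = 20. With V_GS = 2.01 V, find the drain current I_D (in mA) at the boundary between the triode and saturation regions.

I_D = 0.579 mA

At the boundary V_DS = V_ov = V_GS − V_TN = 2.01 − 1.43 = 0.58 V.
k_n = μ_nC_ox · (W/L) = 3.44 mA/V².
I_D = ½ k_n V_ov² = 0.5 × 3.44 × 0.58² = 0.579 mA.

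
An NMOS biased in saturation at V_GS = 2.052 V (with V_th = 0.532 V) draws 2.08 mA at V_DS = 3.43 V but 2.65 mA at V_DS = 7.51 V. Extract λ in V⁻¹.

With V_GS fixed, I_D ∝ (1 + λ V_DS) in saturation, so I_D2/I_D1 = (1 + λ V_DS2)/(1 + λ V_DS1).
2.65/2.08 = 1.274 = (1 + 7.51 λ)/(1 + 3.43 λ).
Solving: λ (I_D1 V_DS2 − I_D2 V_DS1) = I_D2 − I_D1, so λ = (2.65 − 2.08) / (2.08 × 7.51 − 2.65 × 3.43) = 0.57 / 6.53 = 0.0873 V⁻¹.

λ = 0.0873 V⁻¹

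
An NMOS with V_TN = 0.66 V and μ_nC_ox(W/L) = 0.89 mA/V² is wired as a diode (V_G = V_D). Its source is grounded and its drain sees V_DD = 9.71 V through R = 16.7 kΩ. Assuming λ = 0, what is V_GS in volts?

V_GS = 1.70 V

With gate tied to drain, V_GS = V_DS ≥ V_GS − V_TN, so the device is in saturation.
KCL at the drain: ½ k_n (V_GS − V_TN)² = (V_DD − V_GS)/R.
Let x = V_GS − 0.66. Then 7.43 x² + x − 9.05 = 0, giving x = 1.04 V (positive root), so V_GS = 1.7 V.
I_D = (V_DD − V_GS)/R = (9.71 − 1.7) / 16.7 = 0.48 mA.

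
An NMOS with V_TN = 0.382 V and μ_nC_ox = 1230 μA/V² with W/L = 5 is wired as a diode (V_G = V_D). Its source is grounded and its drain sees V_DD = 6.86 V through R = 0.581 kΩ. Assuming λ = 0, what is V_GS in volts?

With gate tied to drain, V_GS = V_DS ≥ V_GS − V_TN, so the device is in saturation.
k_n = μ_nC_ox · (W/L) = 6.15 mA/V².
KCL at the drain: ½ k_n (V_GS − V_TN)² = (V_DD − V_GS)/R.
Let x = V_GS − 0.382. Then 1.79 x² + x − 6.478 = 0, giving x = 1.64 V (positive root), so V_GS = 2.03 V.
I_D = (V_DD − V_GS)/R = (6.86 − 2.03) / 0.581 = 8.32 mA.

V_GS = 2.03 V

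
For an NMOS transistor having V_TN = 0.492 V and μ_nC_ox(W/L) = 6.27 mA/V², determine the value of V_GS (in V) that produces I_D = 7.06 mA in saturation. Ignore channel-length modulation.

V_GS = 1.99 V

In saturation I_D = ½ k_n (V_GS − V_TN)², so V_GS − V_TN = √(2 I_D / k_n) = √(2 × 7.06 / 6.27) = 1.5 V.
V_GS = 0.492 + 1.5 = 1.99 V.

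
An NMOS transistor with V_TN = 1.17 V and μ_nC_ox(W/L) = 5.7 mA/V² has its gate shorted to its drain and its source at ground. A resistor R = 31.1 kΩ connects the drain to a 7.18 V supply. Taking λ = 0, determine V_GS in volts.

With gate tied to drain, V_GS = V_DS ≥ V_GS − V_TN, so the device is in saturation.
KCL at the drain: ½ k_n (V_GS − V_TN)² = (V_DD − V_GS)/R.
Let x = V_GS − 1.17. Then 88.6 x² + x − 6.01 = 0, giving x = 0.255 V (positive root), so V_GS = 1.42 V.
I_D = (V_DD − V_GS)/R = (7.18 − 1.42) / 31.1 = 0.185 mA.

V_GS = 1.42 V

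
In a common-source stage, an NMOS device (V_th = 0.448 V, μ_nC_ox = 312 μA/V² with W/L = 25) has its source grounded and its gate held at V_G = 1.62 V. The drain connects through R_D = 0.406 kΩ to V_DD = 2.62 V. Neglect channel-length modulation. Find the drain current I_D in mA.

V_GS = V_G = 1.62 V, so V_ov = 1.62 − 0.448 = 1.17 V.
k_n = μ_nC_ox · (W/L) = 7.8 mA/V².
Assume saturation: I_D = ½ k_n V_ov² = 0.5 × 7.8 × 1.17² = 5.36 mA, giving V_DS = V_DD − I_D R_D = 2.62 − 5.36 × 0.406 = 0.445 V.
But 0.445 V < V_ov = 1.17 V, so the device is actually in triode.
In triode I_D = k_n[V_ov V_DS − ½ V_DS²] and I_D = (V_DD − V_DS)/R_D. Equating: 1.58 V_DS² − 4.711 V_DS + 2.62 = 0, giving V_DS = 0.74 V (the root below V_ov).
I_D = (2.62 − 0.74) / 0.406 = 4.63 mA.

I_D = 4.63 mA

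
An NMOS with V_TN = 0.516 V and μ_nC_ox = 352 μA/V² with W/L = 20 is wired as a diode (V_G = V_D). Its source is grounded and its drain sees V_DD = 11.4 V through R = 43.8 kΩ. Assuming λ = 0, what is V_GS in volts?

V_GS = 0.778 V

With gate tied to drain, V_GS = V_DS ≥ V_GS − V_TN, so the device is in saturation.
k_n = μ_nC_ox · (W/L) = 7.04 mA/V².
KCL at the drain: ½ k_n (V_GS − V_TN)² = (V_DD − V_GS)/R.
Let x = V_GS − 0.516. Then 154 x² + x − 10.88 = 0, giving x = 0.262 V (positive root), so V_GS = 0.778 V.
I_D = (V_DD − V_GS)/R = (11.4 − 0.778) / 43.8 = 0.243 mA.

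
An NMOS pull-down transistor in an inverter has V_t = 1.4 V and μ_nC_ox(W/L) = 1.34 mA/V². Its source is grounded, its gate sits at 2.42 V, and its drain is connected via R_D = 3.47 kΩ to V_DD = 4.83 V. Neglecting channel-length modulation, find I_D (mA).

V_GS = V_G = 2.42 V, so V_ov = 2.42 − 1.4 = 1.02 V.
Assume saturation: I_D = ½ k_n V_ov² = 0.5 × 1.34 × 1.02² = 0.697 mA, giving V_DS = V_DD − I_D R_D = 4.83 − 0.697 × 3.47 = 2.41 V.
V_DS = 2.41 V ≥ V_ov = 1.02 V, confirming saturation.

I_D = 0.697 mA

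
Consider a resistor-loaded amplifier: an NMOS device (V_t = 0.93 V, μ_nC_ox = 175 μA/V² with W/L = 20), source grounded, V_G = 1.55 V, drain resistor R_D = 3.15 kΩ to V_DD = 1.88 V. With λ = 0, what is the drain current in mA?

I_D = 0.500 mA

V_GS = V_G = 1.55 V, so V_ov = 1.55 − 0.93 = 0.62 V.
k_n = μ_nC_ox · (W/L) = 3.5 mA/V².
Assume saturation: I_D = ½ k_n V_ov² = 0.5 × 3.5 × 0.62² = 0.673 mA, giving V_DS = V_DD − I_D R_D = 1.88 − 0.673 × 3.15 = -0.239 V.
But -0.239 V < V_ov = 0.62 V, so the device is actually in triode.
In triode I_D = k_n[V_ov V_DS − ½ V_DS²] and I_D = (V_DD − V_DS)/R_D. Equating: 5.51 V_DS² − 7.836 V_DS + 1.88 = 0, giving V_DS = 0.306 V (the root below V_ov).
I_D = (1.88 − 0.306) / 3.15 = 0.5 mA.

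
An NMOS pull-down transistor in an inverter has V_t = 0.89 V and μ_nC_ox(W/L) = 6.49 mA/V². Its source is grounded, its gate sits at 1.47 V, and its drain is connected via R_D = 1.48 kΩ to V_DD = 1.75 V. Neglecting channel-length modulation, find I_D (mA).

V_GS = V_G = 1.47 V, so V_ov = 1.47 − 0.89 = 0.58 V.
Assume saturation: I_D = ½ k_n V_ov² = 0.5 × 6.49 × 0.58² = 1.09 mA, giving V_DS = V_DD − I_D R_D = 1.75 − 1.09 × 1.48 = 0.134 V.
But 0.134 V < V_ov = 0.58 V, so the device is actually in triode.
In triode I_D = k_n[V_ov V_DS − ½ V_DS²] and I_D = (V_DD − V_DS)/R_D. Equating: 4.8 V_DS² − 6.571 V_DS + 1.75 = 0, giving V_DS = 0.362 V (the root below V_ov).
I_D = (1.75 − 0.362) / 1.48 = 0.938 mA.

I_D = 0.938 mA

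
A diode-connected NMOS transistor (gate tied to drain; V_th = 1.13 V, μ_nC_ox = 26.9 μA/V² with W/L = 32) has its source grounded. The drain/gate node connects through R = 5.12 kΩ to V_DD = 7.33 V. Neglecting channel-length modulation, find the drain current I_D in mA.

I_D = 0.925 mA

With gate tied to drain, V_GS = V_DS ≥ V_GS − V_th, so the device is in saturation.
k_n = μ_nC_ox · (W/L) = 0.8608 mA/V².
KCL at the drain: ½ k_n (V_GS − V_th)² = (V_DD − V_GS)/R.
Let x = V_GS − 1.13. Then 2.2 x² + x − 6.2 = 0, giving x = 1.47 V (positive root), so V_GS = 2.6 V.
I_D = (V_DD − V_GS)/R = (7.33 − 2.6) / 5.12 = 0.925 mA.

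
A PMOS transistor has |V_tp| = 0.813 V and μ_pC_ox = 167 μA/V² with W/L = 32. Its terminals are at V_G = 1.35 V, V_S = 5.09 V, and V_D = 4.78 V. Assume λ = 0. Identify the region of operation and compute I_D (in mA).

Triode; I_D = 4.59 mA

V_SG = V_S − V_G = 5.09 − 1.35 = 3.74 V; V_SD = V_S − V_D = 5.09 − 4.78 = 0.31 V.
k_p = μ_pC_ox · (W/L) = 5.344 mA/V².
V_ov = V_SG − |V_tp| = 3.74 − 0.813 = 2.93 V.
Since V_SD = 0.31 V < V_ov = 2.93 V, the device is in the triode region.
I_D = k_p [V_ov · V_SD − ½ V_SD²] = 5.344 × [2.93 × 0.31 − 0.5 × 0.31²] = 4.59 mA.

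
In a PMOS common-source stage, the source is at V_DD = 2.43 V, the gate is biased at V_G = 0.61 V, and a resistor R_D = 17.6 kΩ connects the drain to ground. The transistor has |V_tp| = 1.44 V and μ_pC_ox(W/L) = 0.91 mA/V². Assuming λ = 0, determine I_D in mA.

I_D = 0.0657 mA

V_SG = V_DD − V_G = 2.43 − 0.61 = 1.82 V, so V_ov = 1.82 − 1.44 = 0.38 V.
Assume saturation: I_D = ½ k_p V_ov² = 0.5 × 0.91 × 0.38² = 0.0657 mA, giving V_SD = V_DD − I_D R_D = 2.43 − 0.0657 × 17.6 = 1.27 V.
V_SD = 1.27 V ≥ V_ov = 0.38 V, confirming saturation.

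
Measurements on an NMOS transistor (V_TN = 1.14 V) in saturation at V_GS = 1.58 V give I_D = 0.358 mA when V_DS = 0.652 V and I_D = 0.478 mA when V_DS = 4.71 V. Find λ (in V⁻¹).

λ = 0.0873 V⁻¹

With V_GS fixed, I_D ∝ (1 + λ V_DS) in saturation, so I_D2/I_D1 = (1 + λ V_DS2)/(1 + λ V_DS1).
0.478/0.358 = 1.335 = (1 + 4.71 λ)/(1 + 0.652 λ).
Solving: λ (I_D1 V_DS2 − I_D2 V_DS1) = I_D2 − I_D1, so λ = (0.478 − 0.358) / (0.358 × 4.71 − 0.478 × 0.652) = 0.12 / 1.37 = 0.0873 V⁻¹.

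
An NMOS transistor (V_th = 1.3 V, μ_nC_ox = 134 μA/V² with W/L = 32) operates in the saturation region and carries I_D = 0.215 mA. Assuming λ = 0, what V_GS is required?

k_n = μ_nC_ox · (W/L) = 4.288 mA/V².
In saturation I_D = ½ k_n (V_GS − V_th)², so V_GS − V_th = √(2 I_D / k_n) = √(2 × 0.215 / 4.288) = 0.317 V.
V_GS = 1.3 + 0.317 = 1.62 V.

V_GS = 1.62 V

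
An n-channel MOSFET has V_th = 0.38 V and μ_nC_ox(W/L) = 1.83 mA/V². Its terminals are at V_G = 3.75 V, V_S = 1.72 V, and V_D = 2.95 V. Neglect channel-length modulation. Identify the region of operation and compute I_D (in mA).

Triode; I_D = 2.33 mA

V_GS = V_G − V_S = 3.75 − 1.72 = 2.03 V; V_DS = V_D − V_S = 2.95 − 1.72 = 1.23 V.
V_ov = V_GS − V_th = 2.03 − 0.38 = 1.65 V.
Since V_DS = 1.23 V < V_ov = 1.65 V, the device is in the triode region.
I_D = k_n [V_ov · V_DS − ½ V_DS²] = 1.83 × [1.65 × 1.23 − 0.5 × 1.23²] = 2.33 mA.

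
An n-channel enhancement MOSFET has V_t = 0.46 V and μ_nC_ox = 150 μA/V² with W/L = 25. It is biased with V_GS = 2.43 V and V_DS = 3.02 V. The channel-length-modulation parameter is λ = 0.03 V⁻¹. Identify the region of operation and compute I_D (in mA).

k_n = μ_nC_ox · (W/L) = 3.75 mA/V².
V_ov = V_GS − V_t = 2.43 − 0.46 = 1.97 V.
Since V_DS = 3.02 V ≥ V_ov = 1.97 V, the device is in saturation.
I_D = ½ k_n V_ov² (1 + λ V_DS) = 0.5 × 3.75 × 1.97² × (1 + 0.03 × 3.02) = 7.94 mA.

Saturation; I_D = 7.94 mA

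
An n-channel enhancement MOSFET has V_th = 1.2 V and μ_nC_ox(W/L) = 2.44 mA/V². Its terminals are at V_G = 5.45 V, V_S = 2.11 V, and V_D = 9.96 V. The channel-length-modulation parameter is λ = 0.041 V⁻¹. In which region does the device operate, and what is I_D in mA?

Saturation; I_D = 7.39 mA

V_GS = V_G − V_S = 5.45 − 2.11 = 3.34 V; V_DS = V_D − V_S = 9.96 − 2.11 = 7.85 V.
V_ov = V_GS − V_th = 3.34 − 1.2 = 2.14 V.
Since V_DS = 7.85 V ≥ V_ov = 2.14 V, the device is in saturation.
I_D = ½ k_n V_ov² (1 + λ V_DS) = 0.5 × 2.44 × 2.14² × (1 + 0.041 × 7.85) = 7.39 mA.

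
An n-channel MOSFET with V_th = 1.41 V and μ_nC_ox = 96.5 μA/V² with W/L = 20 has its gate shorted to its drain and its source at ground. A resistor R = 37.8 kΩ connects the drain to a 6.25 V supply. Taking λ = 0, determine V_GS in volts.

With gate tied to drain, V_GS = V_DS ≥ V_GS − V_th, so the device is in saturation.
k_n = μ_nC_ox · (W/L) = 1.93 mA/V².
KCL at the drain: ½ k_n (V_GS − V_th)² = (V_DD − V_GS)/R.
Let x = V_GS − 1.41. Then 36.5 x² + x − 4.84 = 0, giving x = 0.351 V (positive root), so V_GS = 1.76 V.
I_D = (V_DD − V_GS)/R = (6.25 − 1.76) / 37.8 = 0.119 mA.

V_GS = 1.76 V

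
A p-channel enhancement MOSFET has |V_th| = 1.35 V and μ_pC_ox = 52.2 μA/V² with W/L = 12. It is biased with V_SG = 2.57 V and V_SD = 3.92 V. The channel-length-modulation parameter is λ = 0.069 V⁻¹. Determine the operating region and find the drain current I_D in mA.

k_p = μ_pC_ox · (W/L) = 0.6264 mA/V².
V_ov = V_SG − |V_th| = 2.57 − 1.35 = 1.22 V.
Since V_SD = 3.92 V ≥ V_ov = 1.22 V, the device is in saturation.
I_D = ½ k_p V_ov² (1 + λ V_SD) = 0.5 × 0.6264 × 1.22² × (1 + 0.069 × 3.92) = 0.592 mA.

Saturation; I_D = 0.592 mA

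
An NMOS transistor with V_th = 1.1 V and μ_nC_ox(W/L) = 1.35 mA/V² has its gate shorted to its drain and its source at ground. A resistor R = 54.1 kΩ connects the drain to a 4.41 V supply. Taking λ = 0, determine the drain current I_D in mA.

I_D = 0.0559 mA

With gate tied to drain, V_GS = V_DS ≥ V_GS − V_th, so the device is in saturation.
KCL at the drain: ½ k_n (V_GS − V_th)² = (V_DD − V_GS)/R.
Let x = V_GS − 1.1. Then 36.5 x² + x − 3.31 = 0, giving x = 0.288 V (positive root), so V_GS = 1.39 V.
I_D = (V_DD − V_GS)/R = (4.41 − 1.39) / 54.1 = 0.0559 mA.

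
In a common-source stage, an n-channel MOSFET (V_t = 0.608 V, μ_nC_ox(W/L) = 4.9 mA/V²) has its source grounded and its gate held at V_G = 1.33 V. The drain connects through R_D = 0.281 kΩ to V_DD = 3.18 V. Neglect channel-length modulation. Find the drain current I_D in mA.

I_D = 1.28 mA

V_GS = V_G = 1.33 V, so V_ov = 1.33 − 0.608 = 0.722 V.
Assume saturation: I_D = ½ k_n V_ov² = 0.5 × 4.9 × 0.722² = 1.28 mA, giving V_DS = V_DD − I_D R_D = 3.18 − 1.28 × 0.281 = 2.82 V.
V_DS = 2.82 V ≥ V_ov = 0.722 V, confirming saturation.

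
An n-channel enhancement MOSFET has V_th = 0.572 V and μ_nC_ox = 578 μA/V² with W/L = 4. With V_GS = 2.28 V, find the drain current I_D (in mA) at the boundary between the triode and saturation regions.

At the boundary V_DS = V_ov = V_GS − V_th = 2.28 − 0.572 = 1.71 V.
k_n = μ_nC_ox · (W/L) = 2.312 mA/V².
I_D = ½ k_n V_ov² = 0.5 × 2.312 × 1.71² = 3.37 mA.

I_D = 3.37 mA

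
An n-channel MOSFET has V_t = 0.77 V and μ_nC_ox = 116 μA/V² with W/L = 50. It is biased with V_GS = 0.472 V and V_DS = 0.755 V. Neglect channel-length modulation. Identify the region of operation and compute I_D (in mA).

Cutoff; I_D = 0 mA

V_GS = 0.472 V < V_t = 0.77 V, so the transistor is in cutoff.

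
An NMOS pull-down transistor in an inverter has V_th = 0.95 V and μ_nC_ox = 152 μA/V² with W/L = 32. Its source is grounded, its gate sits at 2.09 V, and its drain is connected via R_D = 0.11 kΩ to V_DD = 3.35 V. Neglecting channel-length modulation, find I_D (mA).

I_D = 3.16 mA

V_GS = V_G = 2.09 V, so V_ov = 2.09 − 0.95 = 1.14 V.
k_n = μ_nC_ox · (W/L) = 4.864 mA/V².
Assume saturation: I_D = ½ k_n V_ov² = 0.5 × 4.864 × 1.14² = 3.16 mA, giving V_DS = V_DD − I_D R_D = 3.35 − 3.16 × 0.11 = 3 V.
V_DS = 3 V ≥ V_ov = 1.14 V, confirming saturation.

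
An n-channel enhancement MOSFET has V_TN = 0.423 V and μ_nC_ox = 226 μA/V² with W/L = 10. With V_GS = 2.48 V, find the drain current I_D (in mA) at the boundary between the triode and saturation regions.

At the boundary V_DS = V_ov = V_GS − V_TN = 2.48 − 0.423 = 2.06 V.
k_n = μ_nC_ox · (W/L) = 2.26 mA/V².
I_D = ½ k_n V_ov² = 0.5 × 2.26 × 2.06² = 4.78 mA.

I_D = 4.78 mA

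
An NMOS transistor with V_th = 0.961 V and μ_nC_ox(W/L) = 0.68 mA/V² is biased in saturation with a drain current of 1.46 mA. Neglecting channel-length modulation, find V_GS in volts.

In saturation I_D = ½ k_n (V_GS − V_th)², so V_GS − V_th = √(2 I_D / k_n) = √(2 × 1.46 / 0.68) = 2.07 V.
V_GS = 0.961 + 2.07 = 3.03 V.

V_GS = 3.03 V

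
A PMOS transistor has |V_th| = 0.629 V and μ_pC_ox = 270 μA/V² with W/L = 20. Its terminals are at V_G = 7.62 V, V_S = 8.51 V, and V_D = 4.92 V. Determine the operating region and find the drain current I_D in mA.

Saturation; I_D = 0.184 mA

V_SG = V_S − V_G = 8.51 − 7.62 = 0.89 V; V_SD = V_S − V_D = 8.51 − 4.92 = 3.59 V.
k_p = μ_pC_ox · (W/L) = 5.4 mA/V².
V_ov = V_SG − |V_th| = 0.89 − 0.629 = 0.261 V.
Since V_SD = 3.59 V ≥ V_ov = 0.261 V, the device is in saturation.
I_D = ½ k_p V_ov² = 0.5 × 5.4 × 0.261² = 0.184 mA.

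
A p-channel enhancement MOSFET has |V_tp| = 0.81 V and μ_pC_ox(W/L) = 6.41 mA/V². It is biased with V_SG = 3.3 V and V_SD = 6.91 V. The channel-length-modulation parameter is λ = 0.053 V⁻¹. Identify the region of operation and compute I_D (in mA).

V_ov = V_SG − |V_tp| = 3.3 − 0.81 = 2.49 V.
Since V_SD = 6.91 V ≥ V_ov = 2.49 V, the device is in saturation.
I_D = ½ k_p V_ov² (1 + λ V_SD) = 0.5 × 6.41 × 2.49² × (1 + 0.053 × 6.91) = 27.1 mA.

Saturation; I_D = 27.1 mA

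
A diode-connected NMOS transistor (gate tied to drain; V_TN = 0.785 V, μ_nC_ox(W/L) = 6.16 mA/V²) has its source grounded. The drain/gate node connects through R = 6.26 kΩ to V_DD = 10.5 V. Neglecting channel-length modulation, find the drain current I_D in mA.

With gate tied to drain, V_GS = V_DS ≥ V_GS − V_TN, so the device is in saturation.
KCL at the drain: ½ k_n (V_GS − V_TN)² = (V_DD − V_GS)/R.
Let x = V_GS − 0.785. Then 19.3 x² + x − 9.715 = 0, giving x = 0.684 V (positive root), so V_GS = 1.47 V.
I_D = (V_DD − V_GS)/R = (10.5 − 1.47) / 6.26 = 1.44 mA.

I_D = 1.44 mA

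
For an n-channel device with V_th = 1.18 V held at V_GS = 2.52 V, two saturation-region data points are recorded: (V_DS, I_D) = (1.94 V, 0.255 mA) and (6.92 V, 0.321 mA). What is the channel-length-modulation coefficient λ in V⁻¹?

λ = 0.0578 V⁻¹

With V_GS fixed, I_D ∝ (1 + λ V_DS) in saturation, so I_D2/I_D1 = (1 + λ V_DS2)/(1 + λ V_DS1).
0.321/0.255 = 1.259 = (1 + 6.92 λ)/(1 + 1.94 λ).
Solving: λ (I_D1 V_DS2 − I_D2 V_DS1) = I_D2 − I_D1, so λ = (0.321 − 0.255) / (0.255 × 6.92 − 0.321 × 1.94) = 0.066 / 1.14 = 0.0578 V⁻¹.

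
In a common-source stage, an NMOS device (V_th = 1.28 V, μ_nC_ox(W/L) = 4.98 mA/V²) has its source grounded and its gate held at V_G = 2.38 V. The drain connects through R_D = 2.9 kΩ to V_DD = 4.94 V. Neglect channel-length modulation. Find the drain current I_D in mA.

V_GS = V_G = 2.38 V, so V_ov = 2.38 − 1.28 = 1.1 V.
Assume saturation: I_D = ½ k_n V_ov² = 0.5 × 4.98 × 1.1² = 3.01 mA, giving V_DS = V_DD − I_D R_D = 4.94 − 3.01 × 2.9 = -3.8 V.
But -3.8 V < V_ov = 1.1 V, so the device is actually in triode.
In triode I_D = k_n[V_ov V_DS − ½ V_DS²] and I_D = (V_DD − V_DS)/R_D. Equating: 7.22 V_DS² − 16.89 V_DS + 4.94 = 0, giving V_DS = 0.343 V (the root below V_ov).
I_D = (4.94 − 0.343) / 2.9 = 1.59 mA.

I_D = 1.59 mA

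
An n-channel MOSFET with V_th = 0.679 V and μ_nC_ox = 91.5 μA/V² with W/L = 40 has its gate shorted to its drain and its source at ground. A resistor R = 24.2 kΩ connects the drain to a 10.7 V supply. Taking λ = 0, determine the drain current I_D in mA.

I_D = 0.395 mA

With gate tied to drain, V_GS = V_DS ≥ V_GS − V_th, so the device is in saturation.
k_n = μ_nC_ox · (W/L) = 3.66 mA/V².
KCL at the drain: ½ k_n (V_GS − V_th)² = (V_DD − V_GS)/R.
Let x = V_GS − 0.679. Then 44.3 x² + x − 10.02 = 0, giving x = 0.465 V (positive root), so V_GS = 1.14 V.
I_D = (V_DD − V_GS)/R = (10.7 − 1.14) / 24.2 = 0.395 mA.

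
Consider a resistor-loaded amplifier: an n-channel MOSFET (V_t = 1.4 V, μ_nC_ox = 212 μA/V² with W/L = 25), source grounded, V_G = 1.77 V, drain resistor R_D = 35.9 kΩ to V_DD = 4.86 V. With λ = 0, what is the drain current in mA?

I_D = 0.133 mA

V_GS = V_G = 1.77 V, so V_ov = 1.77 − 1.4 = 0.37 V.
k_n = μ_nC_ox · (W/L) = 5.3 mA/V².
Assume saturation: I_D = ½ k_n V_ov² = 0.5 × 5.3 × 0.37² = 0.363 mA, giving V_DS = V_DD − I_D R_D = 4.86 − 0.363 × 35.9 = -8.16 V.
But -8.16 V < V_ov = 0.37 V, so the device is actually in triode.
In triode I_D = k_n[V_ov V_DS − ½ V_DS²] and I_D = (V_DD − V_DS)/R_D. Equating: 95.1 V_DS² − 71.4 V_DS + 4.86 = 0, giving V_DS = 0.0757 V (the root below V_ov).
I_D = (4.86 − 0.0757) / 35.9 = 0.133 mA.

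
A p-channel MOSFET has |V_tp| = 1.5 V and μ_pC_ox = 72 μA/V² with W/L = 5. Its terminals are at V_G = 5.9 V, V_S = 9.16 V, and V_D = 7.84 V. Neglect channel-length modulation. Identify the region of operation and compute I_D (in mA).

Triode; I_D = 0.523 mA

V_SG = V_S − V_G = 9.16 − 5.9 = 3.26 V; V_SD = V_S − V_D = 9.16 − 7.84 = 1.32 V.
k_p = μ_pC_ox · (W/L) = 0.36 mA/V².
V_ov = V_SG − |V_tp| = 3.26 − 1.5 = 1.76 V.
Since V_SD = 1.32 V < V_ov = 1.76 V, the device is in the triode region.
I_D = k_p [V_ov · V_SD − ½ V_SD²] = 0.36 × [1.76 × 1.32 − 0.5 × 1.32²] = 0.523 mA.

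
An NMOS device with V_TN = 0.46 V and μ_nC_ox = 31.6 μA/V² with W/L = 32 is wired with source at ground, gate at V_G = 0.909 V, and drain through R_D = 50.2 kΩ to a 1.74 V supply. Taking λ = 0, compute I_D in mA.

V_GS = V_G = 0.909 V, so V_ov = 0.909 − 0.46 = 0.449 V.
k_n = μ_nC_ox · (W/L) = 1.011 mA/V².
Assume saturation: I_D = ½ k_n V_ov² = 0.5 × 1.011 × 0.449² = 0.102 mA, giving V_DS = V_DD − I_D R_D = 1.74 − 0.102 × 50.2 = -3.38 V.
But -3.38 V < V_ov = 0.449 V, so the device is actually in triode.
In triode I_D = k_n[V_ov V_DS − ½ V_DS²] and I_D = (V_DD − V_DS)/R_D. Equating: 25.4 V_DS² − 23.79 V_DS + 1.74 = 0, giving V_DS = 0.08 V (the root below V_ov).
I_D = (1.74 − 0.08) / 50.2 = 0.0331 mA.

I_D = 0.0331 mA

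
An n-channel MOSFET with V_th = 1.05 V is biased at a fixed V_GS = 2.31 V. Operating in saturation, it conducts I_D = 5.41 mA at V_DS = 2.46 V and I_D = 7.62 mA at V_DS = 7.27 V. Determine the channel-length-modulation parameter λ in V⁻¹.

λ = 0.107 V⁻¹

With V_GS fixed, I_D ∝ (1 + λ V_DS) in saturation, so I_D2/I_D1 = (1 + λ V_DS2)/(1 + λ V_DS1).
7.62/5.41 = 1.409 = (1 + 7.27 λ)/(1 + 2.46 λ).
Solving: λ (I_D1 V_DS2 − I_D2 V_DS1) = I_D2 − I_D1, so λ = (7.62 − 5.41) / (5.41 × 7.27 − 7.62 × 2.46) = 2.21 / 20.6 = 0.107 V⁻¹.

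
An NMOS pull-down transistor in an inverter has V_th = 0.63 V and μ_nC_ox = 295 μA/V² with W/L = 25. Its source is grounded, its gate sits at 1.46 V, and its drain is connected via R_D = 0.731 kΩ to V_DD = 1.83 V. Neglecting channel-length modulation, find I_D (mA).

I_D = 1.93 mA

V_GS = V_G = 1.46 V, so V_ov = 1.46 − 0.63 = 0.83 V.
k_n = μ_nC_ox · (W/L) = 7.375 mA/V².
Assume saturation: I_D = ½ k_n V_ov² = 0.5 × 7.375 × 0.83² = 2.54 mA, giving V_DS = V_DD − I_D R_D = 1.83 − 2.54 × 0.731 = -0.027 V.
But -0.027 V < V_ov = 0.83 V, so the device is actually in triode.
In triode I_D = k_n[V_ov V_DS − ½ V_DS²] and I_D = (V_DD − V_DS)/R_D. Equating: 2.7 V_DS² − 5.475 V_DS + 1.83 = 0, giving V_DS = 0.422 V (the root below V_ov).
I_D = (1.83 − 0.422) / 0.731 = 1.93 mA.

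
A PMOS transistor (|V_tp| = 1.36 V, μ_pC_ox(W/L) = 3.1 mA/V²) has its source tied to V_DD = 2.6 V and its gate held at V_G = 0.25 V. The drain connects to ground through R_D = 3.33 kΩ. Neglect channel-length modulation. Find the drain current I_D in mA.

V_SG = V_DD − V_G = 2.6 − 0.25 = 2.35 V, so V_ov = 2.35 − 1.36 = 0.99 V.
Assume saturation: I_D = ½ k_p V_ov² = 0.5 × 3.1 × 0.99² = 1.52 mA, giving V_SD = V_DD − I_D R_D = 2.6 − 1.52 × 3.33 = -2.46 V.
But -2.46 V < V_ov = 0.99 V, so the device is actually in triode.
In triode I_D = k_p[V_ov V_SD − ½ V_SD²] and I_D = (V_DD − V_SD)/R_D. Equating: 5.16 V_SD² − 11.22 V_SD + 2.6 = 0, giving V_SD = 0.264 V (the root below V_ov).
I_D = (2.6 − 0.264) / 3.33 = 0.702 mA.

I_D = 0.702 mA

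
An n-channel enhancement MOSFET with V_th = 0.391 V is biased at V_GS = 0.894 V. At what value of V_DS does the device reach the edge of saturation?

The boundary between triode and saturation is V_DS = V_GS − V_th = V_ov.
V_ov = 0.894 − 0.391 = 0.503 V.

V_DS,sat = 0.503 V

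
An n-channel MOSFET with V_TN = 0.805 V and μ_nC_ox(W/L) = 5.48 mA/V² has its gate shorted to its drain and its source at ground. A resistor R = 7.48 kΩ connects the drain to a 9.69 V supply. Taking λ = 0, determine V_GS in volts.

V_GS = 1.44 V

With gate tied to drain, V_GS = V_DS ≥ V_GS − V_TN, so the device is in saturation.
KCL at the drain: ½ k_n (V_GS − V_TN)² = (V_DD − V_GS)/R.
Let x = V_GS − 0.805. Then 20.5 x² + x − 8.885 = 0, giving x = 0.634 V (positive root), so V_GS = 1.44 V.
I_D = (V_DD − V_GS)/R = (9.69 − 1.44) / 7.48 = 1.1 mA.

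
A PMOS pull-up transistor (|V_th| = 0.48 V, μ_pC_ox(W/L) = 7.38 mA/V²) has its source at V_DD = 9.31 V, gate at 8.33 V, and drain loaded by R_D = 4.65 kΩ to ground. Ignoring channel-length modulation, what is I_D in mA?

I_D = 0.923 mA

V_SG = V_DD − V_G = 9.31 − 8.33 = 0.98 V, so V_ov = 0.98 − 0.48 = 0.5 V.
Assume saturation: I_D = ½ k_p V_ov² = 0.5 × 7.38 × 0.5² = 0.923 mA, giving V_SD = V_DD − I_D R_D = 9.31 − 0.923 × 4.65 = 5.02 V.
V_SD = 5.02 V ≥ V_ov = 0.5 V, confirming saturation.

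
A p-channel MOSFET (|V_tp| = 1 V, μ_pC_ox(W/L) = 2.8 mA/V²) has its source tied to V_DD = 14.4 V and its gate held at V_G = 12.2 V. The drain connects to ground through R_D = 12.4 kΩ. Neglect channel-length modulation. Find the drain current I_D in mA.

V_SG = V_DD − V_G = 14.4 − 12.2 = 2.2 V, so V_ov = 2.2 − 1 = 1.2 V.
Assume saturation: I_D = ½ k_p V_ov² = 0.5 × 2.8 × 1.2² = 2.02 mA, giving V_SD = V_DD − I_D R_D = 14.4 − 2.02 × 12.4 = -10.6 V.
But -10.6 V < V_ov = 1.2 V, so the device is actually in triode.
In triode I_D = k_p[V_ov V_SD − ½ V_SD²] and I_D = (V_DD − V_SD)/R_D. Equating: 17.4 V_SD² − 42.66 V_SD + 14.4 = 0, giving V_SD = 0.404 V (the root below V_ov).
I_D = (14.4 − 0.404) / 12.4 = 1.13 mA.

I_D = 1.13 mA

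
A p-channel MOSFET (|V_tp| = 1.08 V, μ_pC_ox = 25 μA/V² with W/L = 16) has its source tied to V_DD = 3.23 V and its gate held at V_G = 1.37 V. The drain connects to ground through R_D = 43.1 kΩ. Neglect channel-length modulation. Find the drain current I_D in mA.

I_D = 0.0688 mA

V_SG = V_DD − V_G = 3.23 − 1.37 = 1.86 V, so V_ov = 1.86 − 1.08 = 0.78 V.
k_p = μ_pC_ox · (W/L) = 0.4 mA/V².
Assume saturation: I_D = ½ k_p V_ov² = 0.5 × 0.4 × 0.78² = 0.122 mA, giving V_SD = V_DD − I_D R_D = 3.23 − 0.122 × 43.1 = -2.01 V.
But -2.01 V < V_ov = 0.78 V, so the device is actually in triode.
In triode I_D = k_p[V_ov V_SD − ½ V_SD²] and I_D = (V_DD − V_SD)/R_D. Equating: 8.62 V_SD² − 14.45 V_SD + 3.23 = 0, giving V_SD = 0.266 V (the root below V_ov).
I_D = (3.23 − 0.266) / 43.1 = 0.0688 mA.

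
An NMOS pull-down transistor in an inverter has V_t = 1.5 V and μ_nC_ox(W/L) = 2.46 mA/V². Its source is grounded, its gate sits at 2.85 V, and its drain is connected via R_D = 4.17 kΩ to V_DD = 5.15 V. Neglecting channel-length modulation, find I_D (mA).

V_GS = V_G = 2.85 V, so V_ov = 2.85 − 1.5 = 1.35 V.
Assume saturation: I_D = ½ k_n V_ov² = 0.5 × 2.46 × 1.35² = 2.24 mA, giving V_DS = V_DD − I_D R_D = 5.15 − 2.24 × 4.17 = -4.2 V.
But -4.2 V < V_ov = 1.35 V, so the device is actually in triode.
In triode I_D = k_n[V_ov V_DS − ½ V_DS²] and I_D = (V_DD − V_DS)/R_D. Equating: 5.13 V_DS² − 14.85 V_DS + 5.15 = 0, giving V_DS = 0.403 V (the root below V_ov).
I_D = (5.15 − 0.403) / 4.17 = 1.14 mA.

I_D = 1.14 mA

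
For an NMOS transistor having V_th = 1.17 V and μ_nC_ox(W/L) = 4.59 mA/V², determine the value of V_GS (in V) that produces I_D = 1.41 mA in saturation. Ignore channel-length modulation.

V_GS = 1.95 V

In saturation I_D = ½ k_n (V_GS − V_th)², so V_GS − V_th = √(2 I_D / k_n) = √(2 × 1.41 / 4.59) = 0.784 V.
V_GS = 1.17 + 0.784 = 1.95 V.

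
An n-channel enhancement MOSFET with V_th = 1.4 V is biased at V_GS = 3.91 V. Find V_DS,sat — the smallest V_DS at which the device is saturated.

The boundary between triode and saturation is V_DS = V_GS − V_th = V_ov.
V_ov = 3.91 − 1.4 = 2.51 V.

V_DS,sat = 2.51 V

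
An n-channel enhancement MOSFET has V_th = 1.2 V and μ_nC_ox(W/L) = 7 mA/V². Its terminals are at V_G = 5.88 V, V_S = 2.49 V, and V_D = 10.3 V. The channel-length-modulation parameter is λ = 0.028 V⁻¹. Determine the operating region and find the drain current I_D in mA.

V_GS = V_G − V_S = 5.88 − 2.49 = 3.39 V; V_DS = V_D − V_S = 10.3 − 2.49 = 7.81 V.
V_ov = V_GS − V_th = 3.39 − 1.2 = 2.19 V.
Since V_DS = 7.81 V ≥ V_ov = 2.19 V, the device is in saturation.
I_D = ½ k_n V_ov² (1 + λ V_DS) = 0.5 × 7 × 2.19² × (1 + 0.028 × 7.81) = 20.5 mA.

Saturation; I_D = 20.5 mA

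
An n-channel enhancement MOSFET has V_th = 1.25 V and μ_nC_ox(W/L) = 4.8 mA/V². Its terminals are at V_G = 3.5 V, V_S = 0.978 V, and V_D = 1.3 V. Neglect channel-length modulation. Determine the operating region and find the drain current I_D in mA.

Triode; I_D = 1.72 mA

V_GS = V_G − V_S = 3.5 − 0.978 = 2.52 V; V_DS = V_D − V_S = 1.3 − 0.978 = 0.322 V.
V_ov = V_GS − V_th = 2.52 − 1.25 = 1.27 V.
Since V_DS = 0.322 V < V_ov = 1.27 V, the device is in the triode region.
I_D = k_n [V_ov · V_DS − ½ V_DS²] = 4.8 × [1.27 × 0.322 − 0.5 × 0.322²] = 1.72 mA.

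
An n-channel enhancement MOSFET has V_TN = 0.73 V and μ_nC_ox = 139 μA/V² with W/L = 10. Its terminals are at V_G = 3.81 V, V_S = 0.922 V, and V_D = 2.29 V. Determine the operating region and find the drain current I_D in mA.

Triode; I_D = 2.80 mA

V_GS = V_G − V_S = 3.81 − 0.922 = 2.89 V; V_DS = V_D − V_S = 2.29 − 0.922 = 1.37 V.
k_n = μ_nC_ox · (W/L) = 1.39 mA/V².
V_ov = V_GS − V_TN = 2.89 − 0.73 = 2.16 V.
Since V_DS = 1.37 V < V_ov = 2.16 V, the device is in the triode region.
I_D = k_n [V_ov · V_DS − ½ V_DS²] = 1.39 × [2.16 × 1.37 − 0.5 × 1.37²] = 2.8 mA.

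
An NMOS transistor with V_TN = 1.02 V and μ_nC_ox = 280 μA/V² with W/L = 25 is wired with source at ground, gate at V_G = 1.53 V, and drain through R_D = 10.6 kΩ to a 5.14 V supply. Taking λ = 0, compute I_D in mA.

I_D = 0.470 mA

V_GS = V_G = 1.53 V, so V_ov = 1.53 − 1.02 = 0.51 V.
k_n = μ_nC_ox · (W/L) = 7 mA/V².
Assume saturation: I_D = ½ k_n V_ov² = 0.5 × 7 × 0.51² = 0.91 mA, giving V_DS = V_DD − I_D R_D = 5.14 − 0.91 × 10.6 = -4.51 V.
But -4.51 V < V_ov = 0.51 V, so the device is actually in triode.
In triode I_D = k_n[V_ov V_DS − ½ V_DS²] and I_D = (V_DD − V_DS)/R_D. Equating: 37.1 V_DS² − 38.84 V_DS + 5.14 = 0, giving V_DS = 0.155 V (the root below V_ov).
I_D = (5.14 − 0.155) / 10.6 = 0.47 mA.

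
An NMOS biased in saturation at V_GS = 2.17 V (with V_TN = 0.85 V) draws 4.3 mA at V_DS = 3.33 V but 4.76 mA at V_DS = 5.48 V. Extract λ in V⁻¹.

With V_GS fixed, I_D ∝ (1 + λ V_DS) in saturation, so I_D2/I_D1 = (1 + λ V_DS2)/(1 + λ V_DS1).
4.76/4.3 = 1.107 = (1 + 5.48 λ)/(1 + 3.33 λ).
Solving: λ (I_D1 V_DS2 − I_D2 V_DS1) = I_D2 − I_D1, so λ = (4.76 − 4.3) / (4.3 × 5.48 − 4.76 × 3.33) = 0.46 / 7.71 = 0.0596 V⁻¹.

λ = 0.0596 V⁻¹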